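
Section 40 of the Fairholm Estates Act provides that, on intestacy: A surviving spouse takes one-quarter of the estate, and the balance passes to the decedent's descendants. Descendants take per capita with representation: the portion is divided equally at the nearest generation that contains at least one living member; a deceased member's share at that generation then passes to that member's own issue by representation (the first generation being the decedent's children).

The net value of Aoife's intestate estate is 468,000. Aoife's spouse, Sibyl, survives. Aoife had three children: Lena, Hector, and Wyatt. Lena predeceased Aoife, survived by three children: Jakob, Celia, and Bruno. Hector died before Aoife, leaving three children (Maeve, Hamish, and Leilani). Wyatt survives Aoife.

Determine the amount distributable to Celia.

Sibyl takes one-quarter of 468,000 = 117,000. The remaining 351,000 passes to the descendants.
The descendants' portion (351,000) is divided into 3 shares of 117,000: Wyatt takes 117,000; Lena's 117,000 share passes to Lena's issue; Hector's 117,000 share passes to Hector's issue.
Lena's share (117,000) is divided into 3 shares of 39,000: Jakob, Celia, and Bruno each take 39,000.
Hector's share (117,000) is divided into 3 shares of 39,000: Maeve, Hamish, and Leilani each take 39,000.

Celia receives 39,000.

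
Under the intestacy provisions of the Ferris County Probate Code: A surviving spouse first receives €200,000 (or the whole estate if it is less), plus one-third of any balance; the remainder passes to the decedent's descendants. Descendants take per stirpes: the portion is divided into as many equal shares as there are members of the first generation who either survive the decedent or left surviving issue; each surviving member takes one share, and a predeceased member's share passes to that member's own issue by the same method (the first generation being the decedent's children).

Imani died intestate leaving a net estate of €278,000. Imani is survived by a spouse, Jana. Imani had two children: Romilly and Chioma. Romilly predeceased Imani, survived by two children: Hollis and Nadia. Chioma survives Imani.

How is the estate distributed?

Jana: €226,000; Hollis: €13,000; Nadia: €13,000; Chioma: €26,000

Jana first takes €200,000, leaving a balance of €78,000. Jana then takes one-third of the balance (€26,000), for a total of €226,000. The remaining €52,000 passes to the descendants.
The descendants' portion (€52,000) is divided into 2 shares of €26,000: Chioma takes €26,000; Romilly's €26,000 share passes to Romilly's issue.
Romilly's share (€26,000) is divided into 2 shares of €13,000: Hollis and Nadia each take €13,000.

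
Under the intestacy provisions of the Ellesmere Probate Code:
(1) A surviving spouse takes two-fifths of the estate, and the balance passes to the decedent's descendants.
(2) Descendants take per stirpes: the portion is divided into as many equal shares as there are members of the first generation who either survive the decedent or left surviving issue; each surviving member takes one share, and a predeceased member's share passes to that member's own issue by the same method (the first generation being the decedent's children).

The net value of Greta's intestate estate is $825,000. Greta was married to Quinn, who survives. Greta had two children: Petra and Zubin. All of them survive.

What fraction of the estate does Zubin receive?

Zubin receives 3/10 of the estate.

Quinn takes two-fifths of $825,000 = $330,000. The remaining $495,000 passes to the descendants.
The descendants' portion ($495,000) is divided into 2 shares of $247,500: Petra and Zubin each take $247,500.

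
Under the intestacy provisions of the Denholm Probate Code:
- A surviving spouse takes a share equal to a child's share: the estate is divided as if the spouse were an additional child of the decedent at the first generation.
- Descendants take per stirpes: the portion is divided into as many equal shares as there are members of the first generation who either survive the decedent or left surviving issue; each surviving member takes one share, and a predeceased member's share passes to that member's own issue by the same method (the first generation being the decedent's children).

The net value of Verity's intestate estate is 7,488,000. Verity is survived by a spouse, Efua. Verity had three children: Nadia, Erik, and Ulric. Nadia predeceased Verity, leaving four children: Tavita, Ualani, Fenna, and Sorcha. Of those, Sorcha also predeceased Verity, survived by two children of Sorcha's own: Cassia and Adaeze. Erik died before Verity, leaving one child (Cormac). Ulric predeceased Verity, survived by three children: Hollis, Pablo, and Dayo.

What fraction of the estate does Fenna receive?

Fenna receives 1/16 of the estate.

The spouse counts as an additional share at the children's level, so there are 4 primary shares of 1,872,000. Efua takes one such share (1,872,000).
The children's combined portion (5,616,000) is divided into 3 shares of 1,872,000: Nadia's 1,872,000 share passes to Nadia's issue; Erik's 1,872,000 share passes to Erik's issue; Ulric's 1,872,000 share passes to Ulric's issue.
Nadia's share (1,872,000) is divided into 4 shares of 468,000: Tavita, Ualani, and Fenna each take 468,000; Sorcha's 468,000 share passes to Sorcha's issue.
Sorcha's share (468,000) is divided into 2 shares of 234,000: Cassia and Adaeze each take 234,000.
Erik's share (1,872,000) passes entirely to Cormac.
Ulric's share (1,872,000) is divided into 3 shares of 624,000: Hollis, Pablo, and Dayo each take 624,000.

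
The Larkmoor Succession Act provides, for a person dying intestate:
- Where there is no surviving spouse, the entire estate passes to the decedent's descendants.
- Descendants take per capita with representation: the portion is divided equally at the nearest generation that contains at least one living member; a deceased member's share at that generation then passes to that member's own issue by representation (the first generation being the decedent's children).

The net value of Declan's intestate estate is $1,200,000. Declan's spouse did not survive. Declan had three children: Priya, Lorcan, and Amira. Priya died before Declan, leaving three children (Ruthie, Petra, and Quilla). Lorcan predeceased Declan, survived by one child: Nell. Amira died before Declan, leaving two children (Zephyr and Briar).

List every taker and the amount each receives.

Ruthie: $200,000; Petra: $200,000; Quilla: $200,000; Nell: $200,000; Zephyr: $200,000; Briar: $200,000

The entire $1,200,000 passes to the descendants.
No child survives, so the initial division is made at the grandchildren's generation.
That amount ($1,200,000) is divided into 6 shares of $200,000: Ruthie, Petra, Quilla, Nell, Zephyr, and Briar each take $200,000.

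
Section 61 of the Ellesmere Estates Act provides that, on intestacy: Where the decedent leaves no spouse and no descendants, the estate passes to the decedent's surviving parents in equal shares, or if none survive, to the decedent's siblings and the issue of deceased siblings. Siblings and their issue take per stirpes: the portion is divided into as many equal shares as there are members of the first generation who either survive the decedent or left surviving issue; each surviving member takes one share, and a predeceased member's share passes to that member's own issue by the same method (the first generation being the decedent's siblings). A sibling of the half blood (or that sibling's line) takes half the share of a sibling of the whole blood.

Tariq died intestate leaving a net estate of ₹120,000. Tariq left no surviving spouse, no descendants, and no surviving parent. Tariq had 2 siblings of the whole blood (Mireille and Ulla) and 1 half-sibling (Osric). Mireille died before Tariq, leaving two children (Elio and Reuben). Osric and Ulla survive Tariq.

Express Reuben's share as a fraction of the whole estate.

Reuben receives 1/5 of the estate.

The entire ₹120,000 passes to the siblings and their issue.
Counting each half-blood sibling's line as half a unit, there are 5/2 units in ₹120,000, so one unit is ₹48,000. Whole-blood lines (Mireille and Ulla) take ₹48,000 each; half-blood lines (Osric) take ₹24,000 each.
Mireille's share (₹48,000) is divided into 2 shares of ₹24,000: Elio and Reuben each take ₹24,000.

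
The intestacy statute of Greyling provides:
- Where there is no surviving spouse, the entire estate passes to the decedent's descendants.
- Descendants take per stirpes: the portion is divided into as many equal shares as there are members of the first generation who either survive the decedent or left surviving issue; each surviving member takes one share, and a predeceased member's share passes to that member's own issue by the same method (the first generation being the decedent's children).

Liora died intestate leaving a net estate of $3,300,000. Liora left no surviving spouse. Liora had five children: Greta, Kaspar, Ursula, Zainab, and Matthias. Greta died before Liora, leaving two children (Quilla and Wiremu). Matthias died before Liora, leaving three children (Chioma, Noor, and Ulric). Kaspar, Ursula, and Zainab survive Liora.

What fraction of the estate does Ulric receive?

Ulric receives 1/15 of the estate.

The entire $3,300,000 passes to the descendants.
That amount ($3,300,000) is divided into 5 shares of $660,000: Kaspar, Ursula, and Zainab each take $660,000; Greta's $660,000 share passes to Greta's issue; Matthias's $660,000 share passes to Matthias's issue.
Greta's share ($660,000) is divided into 2 shares of $330,000: Quilla and Wiremu each take $330,000.
Matthias's share ($660,000) is divided into 3 shares of $220,000: Chioma, Noor, and Ulric each take $220,000.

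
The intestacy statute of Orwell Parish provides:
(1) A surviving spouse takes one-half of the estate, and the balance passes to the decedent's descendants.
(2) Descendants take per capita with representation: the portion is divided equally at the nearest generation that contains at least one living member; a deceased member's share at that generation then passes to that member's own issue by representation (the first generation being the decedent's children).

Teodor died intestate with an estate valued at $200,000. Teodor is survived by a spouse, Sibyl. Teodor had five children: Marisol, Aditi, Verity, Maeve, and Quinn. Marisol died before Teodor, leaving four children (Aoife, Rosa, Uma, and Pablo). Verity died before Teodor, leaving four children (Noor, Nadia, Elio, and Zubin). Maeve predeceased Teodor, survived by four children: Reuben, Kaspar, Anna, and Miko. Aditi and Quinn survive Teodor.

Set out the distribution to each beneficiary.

Sibyl: $100,000; Aoife: $5,000; Rosa: $5,000; Uma: $5,000; Pablo: $5,000; Aditi: $20,000; Noor: $5,000; Nadia: $5,000; Elio: $5,000; Zubin: $5,000; Reuben: $5,000; Kaspar: $5,000; Anna: $5,000; Miko: $5,000; Quinn: $20,000

Sibyl takes one-half of $200,000 = $100,000. The remaining $100,000 passes to the descendants.
The descendants' portion ($100,000) is divided into 5 shares of $20,000: Aditi and Quinn each take $20,000; Marisol's $20,000 share passes to Marisol's issue; Verity's $20,000 share passes to Verity's issue; Maeve's $20,000 share passes to Maeve's issue.
Marisol's share ($20,000) is divided into 4 shares of $5,000: Aoife, Rosa, Uma, and Pablo each take $5,000.
Verity's share ($20,000) is divided into 4 shares of $5,000: Noor, Nadia, Elio, and Zubin each take $5,000.
Maeve's share ($20,000) is divided into 4 shares of $5,000: Reuben, Kaspar, Anna, and Miko each take $5,000.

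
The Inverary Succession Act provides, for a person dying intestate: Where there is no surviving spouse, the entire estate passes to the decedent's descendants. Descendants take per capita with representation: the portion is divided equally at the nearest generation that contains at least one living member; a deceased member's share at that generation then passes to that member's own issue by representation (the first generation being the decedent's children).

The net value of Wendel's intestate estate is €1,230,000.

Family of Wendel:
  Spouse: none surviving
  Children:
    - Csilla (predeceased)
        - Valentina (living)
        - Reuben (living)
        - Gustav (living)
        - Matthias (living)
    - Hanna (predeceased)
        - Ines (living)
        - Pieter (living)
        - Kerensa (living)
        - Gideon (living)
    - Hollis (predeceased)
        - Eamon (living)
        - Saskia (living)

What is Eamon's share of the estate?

The entire €1,230,000 passes to the descendants.
No child survives, so the initial division is made at the grandchildren's generation.
That amount (€1,230,000) is divided into 10 shares of €123,000: Valentina, Reuben, Gustav, Matthias, Ines, Pieter, Kerensa, Gideon, Eamon, and Saskia each take €123,000.

Eamon receives €123,000.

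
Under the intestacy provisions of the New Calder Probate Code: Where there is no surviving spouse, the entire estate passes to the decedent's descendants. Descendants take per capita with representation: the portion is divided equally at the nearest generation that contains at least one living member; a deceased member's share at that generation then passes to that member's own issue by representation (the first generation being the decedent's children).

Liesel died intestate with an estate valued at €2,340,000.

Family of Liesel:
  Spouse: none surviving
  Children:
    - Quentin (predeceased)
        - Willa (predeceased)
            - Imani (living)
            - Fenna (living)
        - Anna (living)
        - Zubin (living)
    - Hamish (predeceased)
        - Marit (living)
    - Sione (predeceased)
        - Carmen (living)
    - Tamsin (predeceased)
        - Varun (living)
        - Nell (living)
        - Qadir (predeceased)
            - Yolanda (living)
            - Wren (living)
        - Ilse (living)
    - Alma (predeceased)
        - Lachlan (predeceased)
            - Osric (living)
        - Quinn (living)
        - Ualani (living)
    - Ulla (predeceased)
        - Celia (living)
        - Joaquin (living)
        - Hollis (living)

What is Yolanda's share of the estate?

The entire €2,340,000 passes to the descendants.
No child survives, so the initial division is made at the grandchildren's generation.
That amount (€2,340,000) is divided into 15 shares of €156,000: Anna, Zubin, Marit, Carmen, Varun, Nell, Ilse, Quinn, Ualani, Celia, Joaquin, and Hollis each take €156,000; Willa's €156,000 share passes to Willa's issue; Qadir's €156,000 share passes to Qadir's issue; Lachlan's €156,000 share passes to Lachlan's issue.
Willa's share (€156,000) is divided into 2 shares of €78,000: Imani and Fenna each take €78,000.
Qadir's share (€156,000) is divided into 2 shares of €78,000: Yolanda and Wren each take €78,000.
Lachlan's share (€156,000) passes entirely to Osric.

Yolanda receives €78,000.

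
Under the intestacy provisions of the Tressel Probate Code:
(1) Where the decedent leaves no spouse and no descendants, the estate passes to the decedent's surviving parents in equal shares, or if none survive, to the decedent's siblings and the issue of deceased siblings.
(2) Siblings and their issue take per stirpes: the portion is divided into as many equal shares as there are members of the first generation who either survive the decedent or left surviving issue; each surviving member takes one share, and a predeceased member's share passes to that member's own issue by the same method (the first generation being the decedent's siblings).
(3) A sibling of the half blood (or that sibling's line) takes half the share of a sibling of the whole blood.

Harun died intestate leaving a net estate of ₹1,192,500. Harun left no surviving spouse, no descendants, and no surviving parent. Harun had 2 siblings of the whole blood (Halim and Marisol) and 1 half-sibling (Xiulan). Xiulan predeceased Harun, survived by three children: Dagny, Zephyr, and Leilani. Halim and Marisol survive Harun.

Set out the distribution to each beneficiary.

Halim: ₹477,000; Dagny: ₹79,500; Zephyr: ₹79,500; Leilani: ₹79,500; Marisol: ₹477,000

The entire ₹1,192,500 passes to the siblings and their issue.
Counting each half-blood sibling's line as half a unit, there are 5/2 units in ₹1,192,500, so one unit is ₹477,000. Whole-blood lines (Halim and Marisol) take ₹477,000 each; half-blood lines (Xiulan) take ₹238,500 each.
Xiulan's share (₹238,500) is divided into 3 shares of ₹79,500: Dagny, Zephyr, and Leilani each take ₹79,500.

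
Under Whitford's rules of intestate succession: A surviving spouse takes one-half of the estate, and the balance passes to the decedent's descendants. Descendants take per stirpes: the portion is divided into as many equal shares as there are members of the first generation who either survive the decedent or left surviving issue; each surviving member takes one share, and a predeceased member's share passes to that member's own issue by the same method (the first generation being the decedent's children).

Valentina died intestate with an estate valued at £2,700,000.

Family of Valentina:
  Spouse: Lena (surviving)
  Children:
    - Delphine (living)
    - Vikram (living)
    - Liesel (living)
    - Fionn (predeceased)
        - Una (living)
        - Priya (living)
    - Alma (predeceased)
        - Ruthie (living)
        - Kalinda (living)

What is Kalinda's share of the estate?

Kalinda receives £135,000.

Lena takes one-half of £2,700,000 = £1,350,000. The remaining £1,350,000 passes to the descendants.
The descendants' portion (£1,350,000) is divided into 5 shares of £270,000: Delphine, Vikram, and Liesel each take £270,000; Fionn's £270,000 share passes to Fionn's issue; Alma's £270,000 share passes to Alma's issue.
Fionn's share (£270,000) is divided into 2 shares of £135,000: Una and Priya each take £135,000.
Alma's share (£270,000) is divided into 2 shares of £135,000: Ruthie and Kalinda each take £135,000.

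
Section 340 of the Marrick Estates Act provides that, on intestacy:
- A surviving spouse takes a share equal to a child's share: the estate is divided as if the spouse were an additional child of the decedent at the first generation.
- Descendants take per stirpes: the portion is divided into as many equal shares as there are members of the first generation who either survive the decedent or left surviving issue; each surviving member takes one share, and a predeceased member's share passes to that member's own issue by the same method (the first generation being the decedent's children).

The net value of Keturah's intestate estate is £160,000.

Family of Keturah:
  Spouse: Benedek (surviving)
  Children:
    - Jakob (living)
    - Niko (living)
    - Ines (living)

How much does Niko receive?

The spouse counts as an additional share at the children's level, so there are 4 primary shares of £40,000. Benedek takes one such share (£40,000).
The children's combined portion (£120,000) is divided into 3 shares of £40,000: Jakob, Niko, and Ines each take £40,000.

Niko receives £40,000.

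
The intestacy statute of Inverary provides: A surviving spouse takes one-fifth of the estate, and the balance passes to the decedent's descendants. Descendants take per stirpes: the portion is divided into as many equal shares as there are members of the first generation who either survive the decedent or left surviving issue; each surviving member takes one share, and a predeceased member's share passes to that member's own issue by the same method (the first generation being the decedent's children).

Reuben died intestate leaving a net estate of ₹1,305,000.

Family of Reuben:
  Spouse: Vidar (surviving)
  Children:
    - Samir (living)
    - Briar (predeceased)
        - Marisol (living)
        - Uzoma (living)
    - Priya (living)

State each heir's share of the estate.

Vidar takes one-fifth of ₹1,305,000 = ₹261,000. The remaining ₹1,044,000 passes to the descendants.
The descendants' portion (₹1,044,000) is divided into 3 shares of ₹348,000: Samir and Priya each take ₹348,000; Briar's ₹348,000 share passes to Briar's issue.
Briar's share (₹348,000) is divided into 2 shares of ₹174,000: Marisol and Uzoma each take ₹174,000.

Vidar: ₹261,000; Samir: ₹348,000; Marisol: ₹174,000; Uzoma: ₹174,000; Priya: ₹348,000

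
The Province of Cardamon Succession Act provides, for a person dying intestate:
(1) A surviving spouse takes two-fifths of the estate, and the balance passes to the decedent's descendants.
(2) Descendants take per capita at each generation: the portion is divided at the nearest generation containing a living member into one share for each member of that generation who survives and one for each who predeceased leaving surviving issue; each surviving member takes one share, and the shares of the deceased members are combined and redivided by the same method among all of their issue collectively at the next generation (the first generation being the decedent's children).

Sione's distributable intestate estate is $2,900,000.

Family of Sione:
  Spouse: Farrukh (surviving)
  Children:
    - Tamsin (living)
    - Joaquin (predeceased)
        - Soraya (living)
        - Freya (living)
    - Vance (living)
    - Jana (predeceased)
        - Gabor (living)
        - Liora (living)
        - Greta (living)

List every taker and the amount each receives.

Farrukh: $1,160,000; Tamsin: $435,000; Soraya: $174,000; Freya: $174,000; Vance: $435,000; Gabor: $174,000; Liora: $174,000; Greta: $174,000

Farrukh takes two-fifths of $2,900,000 = $1,160,000. The remaining $1,740,000 passes to the descendants.
The descendants' portion ($1,740,000) is divided at the children's generation into 4 shares of $435,000. Tamsin and Vance each take $435,000. The 2 shares of the deceased (Joaquin and Jana) are combined into a pool of $870,000.
That pool ($870,000) is divided at the grandchildren's generation equally among Soraya, Freya, Gabor, Liora, and Greta: $174,000 each.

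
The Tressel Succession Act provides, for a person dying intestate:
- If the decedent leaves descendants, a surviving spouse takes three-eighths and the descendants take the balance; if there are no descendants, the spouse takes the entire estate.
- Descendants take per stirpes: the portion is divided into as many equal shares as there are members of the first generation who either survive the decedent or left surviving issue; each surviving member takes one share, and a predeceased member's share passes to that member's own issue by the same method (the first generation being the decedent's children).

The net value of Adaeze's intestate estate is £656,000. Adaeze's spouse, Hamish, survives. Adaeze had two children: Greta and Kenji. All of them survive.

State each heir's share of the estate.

Hamish takes three-eighths of £656,000 = £246,000. The remaining £410,000 passes to the descendants.
The descendants' portion (£410,000) is divided into 2 shares of £205,000: Greta and Kenji each take £205,000.

Hamish: £246,000; Greta: £205,000; Kenji: £205,000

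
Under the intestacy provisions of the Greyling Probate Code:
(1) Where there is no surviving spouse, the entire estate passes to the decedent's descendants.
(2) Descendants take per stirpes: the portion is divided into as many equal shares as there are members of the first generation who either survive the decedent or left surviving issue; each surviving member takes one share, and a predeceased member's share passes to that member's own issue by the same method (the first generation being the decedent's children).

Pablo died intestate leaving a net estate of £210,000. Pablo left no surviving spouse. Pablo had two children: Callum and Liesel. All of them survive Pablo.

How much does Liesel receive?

Liesel receives £105,000.

The entire £210,000 passes to the descendants.
That amount (£210,000) is divided into 2 shares of £105,000: Callum and Liesel each take £105,000.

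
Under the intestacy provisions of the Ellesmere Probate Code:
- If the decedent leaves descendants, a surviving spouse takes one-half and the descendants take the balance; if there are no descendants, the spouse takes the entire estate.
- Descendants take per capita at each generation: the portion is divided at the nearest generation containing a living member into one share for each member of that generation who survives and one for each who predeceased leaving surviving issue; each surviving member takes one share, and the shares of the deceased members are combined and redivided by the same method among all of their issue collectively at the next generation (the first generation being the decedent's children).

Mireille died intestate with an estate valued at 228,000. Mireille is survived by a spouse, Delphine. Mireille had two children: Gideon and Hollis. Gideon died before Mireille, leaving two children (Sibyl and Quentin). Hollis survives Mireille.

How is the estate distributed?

Delphine takes one-half of 228,000 = 114,000. The remaining 114,000 passes to the descendants.
The descendants' portion (114,000) is divided at the children's generation into 2 shares of 57,000. Hollis takes 57,000. The remaining share for the deceased Gideon (57,000) is carried to the next generation.
That pool (57,000) is divided at the grandchildren's generation equally among Sibyl and Quentin: 28,500 each.

Delphine: 114,000; Sibyl: 28,500; Quentin: 28,500; Hollis: 57,000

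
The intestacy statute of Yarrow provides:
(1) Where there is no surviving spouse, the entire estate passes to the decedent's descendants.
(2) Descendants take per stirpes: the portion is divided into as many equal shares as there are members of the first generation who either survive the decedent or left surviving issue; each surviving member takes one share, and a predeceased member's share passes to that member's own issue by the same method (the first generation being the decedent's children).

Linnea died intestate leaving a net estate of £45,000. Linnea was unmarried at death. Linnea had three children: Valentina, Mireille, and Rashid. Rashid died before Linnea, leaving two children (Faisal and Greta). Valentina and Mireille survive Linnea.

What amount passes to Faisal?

Faisal receives £7,500.

The entire £45,000 passes to the descendants.
That amount (£45,000) is divided into 3 shares of £15,000: Valentina and Mireille each take £15,000; Rashid's £15,000 share passes to Rashid's issue.
Rashid's share (£15,000) is divided into 2 shares of £7,500: Faisal and Greta each take £7,500.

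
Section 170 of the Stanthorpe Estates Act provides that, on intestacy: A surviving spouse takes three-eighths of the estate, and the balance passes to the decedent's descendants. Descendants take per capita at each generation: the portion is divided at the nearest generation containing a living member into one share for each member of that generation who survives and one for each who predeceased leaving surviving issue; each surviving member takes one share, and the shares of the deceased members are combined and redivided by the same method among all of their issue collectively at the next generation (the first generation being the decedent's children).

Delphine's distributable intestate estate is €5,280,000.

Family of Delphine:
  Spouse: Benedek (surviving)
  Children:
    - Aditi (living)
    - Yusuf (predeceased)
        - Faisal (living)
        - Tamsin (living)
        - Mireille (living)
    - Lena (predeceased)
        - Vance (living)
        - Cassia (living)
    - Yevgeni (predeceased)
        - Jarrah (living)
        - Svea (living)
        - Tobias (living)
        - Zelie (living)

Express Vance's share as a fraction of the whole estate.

Benedek takes three-eighths of €5,280,000 = €1,980,000. The remaining €3,300,000 passes to the descendants.
The descendants' portion (€3,300,000) is divided at the children's generation into 4 shares of €825,000. Aditi takes €825,000. The 3 shares of the deceased (Yusuf, Lena, and Yevgeni) are combined into a pool of €2,475,000.
That pool (€2,475,000) is divided at the grandchildren's generation equally among Faisal, Tamsin, Mireille, Vance, Cassia, Jarrah, Svea, Tobias, and Zelie: €275,000 each.

Vance receives 5/96 of the estate.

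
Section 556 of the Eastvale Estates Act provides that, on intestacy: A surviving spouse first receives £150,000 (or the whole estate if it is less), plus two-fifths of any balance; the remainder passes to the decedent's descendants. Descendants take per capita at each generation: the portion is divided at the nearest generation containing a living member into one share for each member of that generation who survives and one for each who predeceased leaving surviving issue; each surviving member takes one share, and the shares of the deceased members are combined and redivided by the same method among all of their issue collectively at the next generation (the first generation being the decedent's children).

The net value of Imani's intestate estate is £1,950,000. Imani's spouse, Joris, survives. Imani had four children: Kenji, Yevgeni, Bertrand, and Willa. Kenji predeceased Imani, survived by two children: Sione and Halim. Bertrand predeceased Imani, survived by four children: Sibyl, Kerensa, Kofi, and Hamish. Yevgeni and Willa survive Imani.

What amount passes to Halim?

Halim receives £90,000.

Joris first takes £150,000, leaving a balance of £1,800,000. Joris then takes two-fifths of the balance (£720,000), for a total of £870,000. The remaining £1,080,000 passes to the descendants.
The descendants' portion (£1,080,000) is divided at the children's generation into 4 shares of £270,000. Yevgeni and Willa each take £270,000. The 2 shares of the deceased (Kenji and Bertrand) are combined into a pool of £540,000.
That pool (£540,000) is divided at the grandchildren's generation equally among Sione, Halim, Sibyl, Kerensa, Kofi, and Hamish: £90,000 each.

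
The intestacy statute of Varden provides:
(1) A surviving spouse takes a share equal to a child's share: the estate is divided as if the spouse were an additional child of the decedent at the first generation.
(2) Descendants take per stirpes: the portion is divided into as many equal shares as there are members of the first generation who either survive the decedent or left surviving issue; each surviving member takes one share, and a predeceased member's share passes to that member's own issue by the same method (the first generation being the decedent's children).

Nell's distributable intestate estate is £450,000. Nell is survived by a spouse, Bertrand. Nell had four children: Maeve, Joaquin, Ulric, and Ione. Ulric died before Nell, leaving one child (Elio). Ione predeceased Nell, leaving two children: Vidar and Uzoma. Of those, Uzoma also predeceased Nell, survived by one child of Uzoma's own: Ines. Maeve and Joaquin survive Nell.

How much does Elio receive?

The spouse counts as an additional share at the children's level, so there are 5 primary shares of £90,000. Bertrand takes one such share (£90,000).
The children's combined portion (£360,000) is divided into 4 shares of £90,000: Maeve and Joaquin each take £90,000; Ulric's £90,000 share passes to Ulric's issue; Ione's £90,000 share passes to Ione's issue.
Ulric's share (£90,000) passes entirely to Elio.
Ione's share (£90,000) is divided into 2 shares of £45,000: Vidar takes £45,000; Uzoma's £45,000 share passes to Uzoma's issue.
Uzoma's share (£45,000) passes entirely to Ines.

Elio receives £90,000.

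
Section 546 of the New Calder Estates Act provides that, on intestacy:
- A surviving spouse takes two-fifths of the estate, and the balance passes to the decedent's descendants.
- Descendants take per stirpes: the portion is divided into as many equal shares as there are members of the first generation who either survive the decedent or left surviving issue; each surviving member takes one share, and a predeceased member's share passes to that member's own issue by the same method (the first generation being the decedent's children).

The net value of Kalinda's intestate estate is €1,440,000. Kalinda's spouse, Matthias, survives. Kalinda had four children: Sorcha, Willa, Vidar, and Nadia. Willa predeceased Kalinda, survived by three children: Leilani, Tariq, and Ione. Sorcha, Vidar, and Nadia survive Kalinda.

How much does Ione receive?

Ione receives €72,000.

Matthias takes two-fifths of €1,440,000 = €576,000. The remaining €864,000 passes to the descendants.
The descendants' portion (€864,000) is divided into 4 shares of €216,000: Sorcha, Vidar, and Nadia each take €216,000; Willa's €216,000 share passes to Willa's issue.
Willa's share (€216,000) is divided into 3 shares of €72,000: Leilani, Tariq, and Ione each take €72,000.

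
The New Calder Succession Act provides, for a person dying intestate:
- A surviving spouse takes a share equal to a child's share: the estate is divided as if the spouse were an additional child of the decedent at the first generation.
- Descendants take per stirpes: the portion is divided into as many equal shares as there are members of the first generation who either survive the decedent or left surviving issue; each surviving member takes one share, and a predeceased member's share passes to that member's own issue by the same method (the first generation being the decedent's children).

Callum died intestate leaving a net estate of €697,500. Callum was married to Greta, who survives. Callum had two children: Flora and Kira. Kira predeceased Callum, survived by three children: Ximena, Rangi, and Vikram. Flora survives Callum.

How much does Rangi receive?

The spouse counts as an additional share at the children's level, so there are 3 primary shares of €232,500. Greta takes one such share (€232,500).
The children's combined portion (€465,000) is divided into 2 shares of €232,500: Flora takes €232,500; Kira's €232,500 share passes to Kira's issue.
Kira's share (€232,500) is divided into 3 shares of €77,500: Ximena, Rangi, and Vikram each take €77,500.

Rangi receives €77,500.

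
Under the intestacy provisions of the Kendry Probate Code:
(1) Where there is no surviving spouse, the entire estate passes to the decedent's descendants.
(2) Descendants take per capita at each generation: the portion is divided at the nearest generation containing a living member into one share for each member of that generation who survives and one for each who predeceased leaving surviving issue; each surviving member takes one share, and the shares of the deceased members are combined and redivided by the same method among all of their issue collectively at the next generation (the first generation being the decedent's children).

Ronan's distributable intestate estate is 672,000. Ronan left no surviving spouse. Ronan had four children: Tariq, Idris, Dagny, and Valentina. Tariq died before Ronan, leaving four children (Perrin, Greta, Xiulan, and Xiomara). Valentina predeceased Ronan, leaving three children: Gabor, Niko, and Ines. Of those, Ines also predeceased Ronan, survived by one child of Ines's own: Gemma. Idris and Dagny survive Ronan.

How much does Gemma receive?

Gemma receives 48,000.

The entire 672,000 passes to the descendants.
That amount (672,000) is divided at the children's generation into 4 shares of 168,000. Idris and Dagny each take 168,000. The 2 shares of the deceased (Tariq and Valentina) are combined into a pool of 336,000.
That pool (336,000) is divided at the grandchildren's generation into 7 shares of 48,000. Perrin, Greta, Xiulan, Xiomara, Gabor, and Niko each take 48,000. The remaining share for the deceased Ines (48,000) is carried to the next generation.
That pool (48,000) passes entirely to Gemma, the sole taker at the great-grandchildren's generation.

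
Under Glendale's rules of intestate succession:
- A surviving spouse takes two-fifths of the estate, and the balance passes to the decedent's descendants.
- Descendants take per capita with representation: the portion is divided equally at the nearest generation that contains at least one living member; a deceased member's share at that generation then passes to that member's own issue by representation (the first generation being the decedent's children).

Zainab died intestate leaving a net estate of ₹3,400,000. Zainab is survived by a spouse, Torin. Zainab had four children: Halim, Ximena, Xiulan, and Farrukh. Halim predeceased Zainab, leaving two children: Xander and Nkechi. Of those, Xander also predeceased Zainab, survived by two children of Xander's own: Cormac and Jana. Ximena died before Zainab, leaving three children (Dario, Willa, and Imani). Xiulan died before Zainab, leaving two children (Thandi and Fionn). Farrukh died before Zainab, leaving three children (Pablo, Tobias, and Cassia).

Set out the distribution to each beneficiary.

Torin: ₹1,360,000; Cormac: ₹102,000; Jana: ₹102,000; Nkechi: ₹204,000; Dario: ₹204,000; Willa: ₹204,000; Imani: ₹204,000; Thandi: ₹204,000; Fionn: ₹204,000; Pablo: ₹204,000; Tobias: ₹204,000; Cassia: ₹204,000

Torin takes two-fifths of ₹3,400,000 = ₹1,360,000. The remaining ₹2,040,000 passes to the descendants.
No child survives, so the initial division is made at the grandchildren's generation.
The descendants' portion (₹2,040,000) is divided into 10 shares of ₹204,000: Nkechi, Dario, Willa, Imani, Thandi, Fionn, Pablo, Tobias, and Cassia each take ₹204,000; Xander's ₹204,000 share passes to Xander's issue.
Xander's share (₹204,000) is divided into 2 shares of ₹102,000: Cormac and Jana each take ₹102,000.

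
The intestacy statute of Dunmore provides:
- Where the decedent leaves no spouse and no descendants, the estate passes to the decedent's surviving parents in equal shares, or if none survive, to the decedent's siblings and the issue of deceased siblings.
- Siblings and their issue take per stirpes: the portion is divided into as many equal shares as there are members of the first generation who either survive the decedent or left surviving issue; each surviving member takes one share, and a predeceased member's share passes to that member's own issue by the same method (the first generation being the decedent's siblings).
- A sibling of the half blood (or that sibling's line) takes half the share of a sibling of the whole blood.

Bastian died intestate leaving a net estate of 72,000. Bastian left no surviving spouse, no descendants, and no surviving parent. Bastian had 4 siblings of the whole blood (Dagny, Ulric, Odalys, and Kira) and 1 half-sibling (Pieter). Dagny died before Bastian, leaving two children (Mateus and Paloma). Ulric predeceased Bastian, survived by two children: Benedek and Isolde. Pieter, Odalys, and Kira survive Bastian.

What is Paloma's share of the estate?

The entire 72,000 passes to the siblings and their issue.
Counting each half-blood sibling's line as half a unit, there are 9/2 units in 72,000, so one unit is 16,000. Whole-blood lines (Dagny, Ulric, Odalys, and Kira) take 16,000 each; half-blood lines (Pieter) take 8,000 each.
Dagny's share (16,000) is divided into 2 shares of 8,000: Mateus and Paloma each take 8,000.
Ulric's share (16,000) is divided into 2 shares of 8,000: Benedek and Isolde each take 8,000.

Paloma receives 8,000.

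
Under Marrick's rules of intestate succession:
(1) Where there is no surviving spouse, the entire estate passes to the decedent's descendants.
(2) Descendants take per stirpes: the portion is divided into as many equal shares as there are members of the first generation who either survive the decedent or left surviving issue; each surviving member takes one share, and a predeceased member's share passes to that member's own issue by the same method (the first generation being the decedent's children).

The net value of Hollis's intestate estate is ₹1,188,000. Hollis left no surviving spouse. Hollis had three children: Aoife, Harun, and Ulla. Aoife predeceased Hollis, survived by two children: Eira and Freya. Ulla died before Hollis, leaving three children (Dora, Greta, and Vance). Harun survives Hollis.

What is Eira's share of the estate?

Eira receives ₹198,000.

The entire ₹1,188,000 passes to the descendants.
That amount (₹1,188,000) is divided into 3 shares of ₹396,000: Harun takes ₹396,000; Aoife's ₹396,000 share passes to Aoife's issue; Ulla's ₹396,000 share passes to Ulla's issue.
Aoife's share (₹396,000) is divided into 2 shares of ₹198,000: Eira and Freya each take ₹198,000.
Ulla's share (₹396,000) is divided into 3 shares of ₹132,000: Dora, Greta, and Vance each take ₹132,000.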